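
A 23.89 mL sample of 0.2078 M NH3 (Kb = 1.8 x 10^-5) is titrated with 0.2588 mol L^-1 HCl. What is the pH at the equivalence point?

5.10

n(NH3) = 0.2078 x 0.02389 = 0.004964 mol; V(HCl) at equivalence = 0.004964/0.2588 = 0.01918 L.
At equivalence the base is fully converted to NH4+; total volume = 0.04307 L, so [NH4+] = 0.004964/0.04307 = 0.1153 M.
Ka(NH4+) = Kw/Kb = 1.0e-14 / 1.8 x 10^-5 = 5.56e-10.
[H^+] = sqrt(Ka x [NH4+]) = sqrt(5.56e-10 x 0.1153) = 8.00e-6 M.
pH = -log(8.00e-6) = 5.10.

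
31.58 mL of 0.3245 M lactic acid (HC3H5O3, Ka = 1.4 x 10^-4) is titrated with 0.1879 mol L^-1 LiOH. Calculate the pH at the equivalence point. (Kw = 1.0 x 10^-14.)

n(HC3H5O3) = 0.3245 x 0.03158 = 0.01025 mol; V(LiOH) at equivalence = 0.01025/0.1879 = 0.05454 L.
At equivalence all the acid is converted to C3H5O3-; total volume = 0.03158 + 0.05454 = 0.08612 L, so [C3H5O3-] = 0.01025/0.08612 = 0.1190 M.
Kb = Kw/Ka = 1.0e-14 / 1.4 x 10^-4 = 7.14e-11.
[OH^-] = sqrt(Kb x [C3H5O3-]) = sqrt(7.14e-11 x 0.1190) = 2.92e-6 M.
pOH = 5.54, so pH = 14.00 - 5.54 = 8.46.

8.46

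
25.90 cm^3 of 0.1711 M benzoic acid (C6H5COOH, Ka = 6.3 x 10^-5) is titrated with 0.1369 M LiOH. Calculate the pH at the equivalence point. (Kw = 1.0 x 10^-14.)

n(C6H5COOH) = 0.1711 x 0.02590 = 0.004431 mol; V(LiOH) at equivalence = 0.004431/0.1369 = 0.03237 L.
At equivalence all the acid is converted to C6H5COO-; total volume = 0.02590 + 0.03237 = 0.05827 L, so [C6H5COO-] = 0.004431/0.05827 = 0.07605 M.
Kb = Kw/Ka = 1.0e-14 / 6.3 x 10^-5 = 1.59e-10.
[OH^-] = sqrt(Kb x [C6H5COO-]) = sqrt(1.59e-10 x 0.07605) = 3.47e-6 M.
pOH = 5.46, so pH = 14.00 - 5.46 = 8.54.

8.54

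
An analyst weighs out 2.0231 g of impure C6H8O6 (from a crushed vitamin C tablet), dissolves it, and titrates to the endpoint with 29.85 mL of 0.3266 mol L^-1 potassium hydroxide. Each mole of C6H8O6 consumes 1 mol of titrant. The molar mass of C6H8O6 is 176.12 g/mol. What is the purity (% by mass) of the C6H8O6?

n(KOH) = 0.3266 x 0.02985 = 0.009749 mol.
n(C6H8O6) = 0.009749 / 1 = 0.009749 mol.
mass of C6H8O6 = 0.009749 x 176.12 = 1.717 g.
% purity = 1.717 / 2.0231 x 100 = 84.9%.

84.9%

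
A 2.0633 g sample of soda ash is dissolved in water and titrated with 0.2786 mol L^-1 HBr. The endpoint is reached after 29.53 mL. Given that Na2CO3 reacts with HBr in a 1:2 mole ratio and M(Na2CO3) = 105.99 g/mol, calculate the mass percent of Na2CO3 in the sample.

21.1%

n(HBr) = 0.2786 x 0.02953 = 0.008227 mol.
n(Na2CO3) = 0.008227 / 2 = 0.004114 mol.
mass of Na2CO3 = 0.004114 x 105.99 = 0.4360 g.
% purity = 0.4360 / 2.0633 x 100 = 21.1%.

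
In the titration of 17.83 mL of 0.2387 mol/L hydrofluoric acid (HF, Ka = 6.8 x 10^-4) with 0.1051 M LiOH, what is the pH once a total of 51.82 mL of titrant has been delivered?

n(acid) = 0.2387 x 0.01783 = 0.004256 mol; n(LiOH) added = 0.1051 x 0.05182 = 0.005446 mol.
Base is in excess by 0.005446 - 0.004256 = 0.001190 mol in a total volume of 0.06965 L.
[OH^-] = 0.001190/0.06965 = 0.01709 M, so pOH = 1.77 and pH = 14.00 - 1.77 = 12.23.

12.23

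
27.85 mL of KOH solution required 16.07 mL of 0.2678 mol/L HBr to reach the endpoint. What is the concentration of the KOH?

0.155 M

n(HBr) delivered = 0.2678 x 0.01607 = 0.004304 mol.
For a 1:1 reaction, n(KOH) = 0.004304 mol.
[KOH] = 0.004304 mol / 0.02785 L = 0.155 M.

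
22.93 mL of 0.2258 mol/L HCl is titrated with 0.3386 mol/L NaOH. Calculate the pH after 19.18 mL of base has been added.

12.50

n(acid) = 0.2258 x 0.02293 = 0.005178 mol; n(NaOH) added = 0.3386 x 0.01918 = 0.006494 mol.
Base is in excess by 0.006494 - 0.005178 = 0.001317 mol in a total volume of 0.04211 L.
[OH^-] = 0.001317/0.04211 = 0.03127 M, so pOH = 1.50 and pH = 14.00 - 1.50 = 12.50.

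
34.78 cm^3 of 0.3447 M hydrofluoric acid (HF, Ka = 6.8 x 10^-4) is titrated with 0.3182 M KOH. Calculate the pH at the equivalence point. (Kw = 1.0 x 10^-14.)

8.19

n(HF) = 0.3447 x 0.03478 = 0.01199 mol; V(KOH) at equivalence = 0.01199/0.3182 = 0.03768 L.
At equivalence all the acid is converted to F-; total volume = 0.03478 + 0.03768 = 0.07246 L, so [F-] = 0.01199/0.07246 = 0.1655 M.
Kb = Kw/Ka = 1.0e-14 / 6.8 x 10^-4 = 1.47e-11.
[OH^-] = sqrt(Kb x [F-]) = sqrt(1.47e-11 x 0.1655) = 1.56e-6 M.
pOH = 5.81, so pH = 14.00 - 5.81 = 8.19.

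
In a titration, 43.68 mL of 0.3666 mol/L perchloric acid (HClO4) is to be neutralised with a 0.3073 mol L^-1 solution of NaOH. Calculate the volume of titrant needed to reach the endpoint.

52.1 mL

n(HClO4) = 0.3666 mol/L x 0.04368 L = 0.01601 mol.
At equivalence n(NaOH) = n(HClO4) = 0.01601 mol.
V(NaOH) = 0.01601 / 0.3073 = 0.05211 L = 52.1 mL.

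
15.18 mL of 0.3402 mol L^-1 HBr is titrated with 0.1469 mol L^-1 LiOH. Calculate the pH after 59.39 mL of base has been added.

12.68

n(acid) = 0.3402 x 0.01518 = 0.005164 mol; n(LiOH) added = 0.1469 x 0.05939 = 0.008724 mol.
Base is in excess by 0.008724 - 0.005164 = 0.003560 mol in a total volume of 0.07457 L.
[OH^-] = 0.003560/0.07457 = 0.04774 M, so pOH = 1.32 and pH = 14.00 - 1.32 = 12.68.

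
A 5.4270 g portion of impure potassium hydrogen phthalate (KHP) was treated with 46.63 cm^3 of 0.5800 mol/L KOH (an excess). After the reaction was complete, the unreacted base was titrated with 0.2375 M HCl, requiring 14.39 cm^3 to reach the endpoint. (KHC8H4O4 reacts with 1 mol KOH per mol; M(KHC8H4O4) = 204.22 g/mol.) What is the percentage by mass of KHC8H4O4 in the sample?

Total n(KOH) added = 0.5800 x 0.04663 = 0.02705 mol.
n(HCl) used = 0.2375 x 0.01439 = 0.003418 mol, which equals the excess n(KOH).
So n(KOH) consumed by the sample = 0.02705 - 0.003418 = 0.02363 mol.
n(KHC8H4O4) = 0.02363 / 1 = 0.02363 mol.
mass KHC8H4O4 = 0.02363 x 204.22 = 4.825 g, so %KHC8H4O4 = 4.825/5.4270 x 100 = 88.9%.

88.9%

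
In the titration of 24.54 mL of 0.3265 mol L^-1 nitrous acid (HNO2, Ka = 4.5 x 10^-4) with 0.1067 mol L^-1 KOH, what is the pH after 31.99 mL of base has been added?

Initial n(HNO2) = 0.3265 x 0.02454 = 0.008012 mol.
n(KOH) added = 0.1067 x 0.03199 = 0.003413 mol, converting that many moles of HNO2 to NO2-.
Remaining n(HNO2) = 0.004599 mol; n(NO2-) = 0.003413 mol.
By Henderson-Hasselbalch, pH = pKa + log([A^-]/[HA]) = 3.35 + log(0.003413/0.004599) = 3.35 + (-0.13) = 3.22.

3.22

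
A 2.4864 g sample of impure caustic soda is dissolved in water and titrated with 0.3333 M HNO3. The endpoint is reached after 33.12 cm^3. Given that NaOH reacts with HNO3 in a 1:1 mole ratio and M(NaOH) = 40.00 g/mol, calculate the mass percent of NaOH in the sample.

n(HNO3) = 0.3333 x 0.03312 = 0.01104 mol.
n(NaOH) = 0.01104 / 1 = 0.01104 mol.
mass of NaOH = 0.01104 x 40.00 = 0.4416 g.
% purity = 0.4416 / 2.4864 x 100 = 17.8%.

17.8%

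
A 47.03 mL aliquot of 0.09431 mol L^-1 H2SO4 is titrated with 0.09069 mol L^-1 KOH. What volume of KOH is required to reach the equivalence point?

97.8 mL

n(H2SO4) = 0.09431 mol/L x 0.04703 L = 0.004435 mol.
The neutralisation is 1 H2SO4 : 2 KOH, so n(KOH) = 0.004435 x 2/1 = 0.008871 mol.
V(KOH) = 0.008871 / 0.09069 = 0.09781 L = 97.8 mL.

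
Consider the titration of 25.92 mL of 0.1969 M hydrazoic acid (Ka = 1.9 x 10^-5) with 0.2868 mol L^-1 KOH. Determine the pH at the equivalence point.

n(HN3) = 0.1969 x 0.02592 = 0.005104 mol; V(KOH) at equivalence = 0.005104/0.2868 = 0.01780 L.
At equivalence all the acid is converted to N3-; total volume = 0.02592 + 0.01780 = 0.04372 L, so [N3-] = 0.005104/0.04372 = 0.1167 M.
Kb = Kw/Ka = 1.0e-14 / 1.9 x 10^-5 = 5.26e-10.
[OH^-] = sqrt(Kb x [N3-]) = sqrt(5.26e-10 x 0.1167) = 7.84e-6 M.
pOH = 5.11, so pH = 14.00 - 5.11 = 8.89.

8.89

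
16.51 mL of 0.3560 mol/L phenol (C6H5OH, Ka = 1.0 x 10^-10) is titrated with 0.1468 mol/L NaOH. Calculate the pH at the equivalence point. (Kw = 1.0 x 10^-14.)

11.51

n(C6H5OH) = 0.3560 x 0.01651 = 0.005878 mol; V(NaOH) at equivalence = 0.005878/0.1468 = 0.04004 L.
At equivalence all the acid is converted to C6H5O-; total volume = 0.01651 + 0.04004 = 0.05655 L, so [C6H5O-] = 0.005878/0.05655 = 0.1039 M.
Kb = Kw/Ka = 1.0e-14 / 1.0 x 10^-10 = 0.000100.
[OH^-] = sqrt(Kb x [C6H5O-]) = sqrt(0.000100 x 0.1039) = 0.00322 M.
pOH = 2.49, so pH = 14.00 - 2.49 = 11.51.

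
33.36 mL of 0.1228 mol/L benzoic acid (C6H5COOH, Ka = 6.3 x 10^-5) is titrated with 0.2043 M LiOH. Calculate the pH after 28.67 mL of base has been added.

n(acid) = 0.1228 x 0.03336 = 0.004097 mol; n(LiOH) added = 0.2043 x 0.02867 = 0.005857 mol.
Base is in excess by 0.005857 - 0.004097 = 0.001761 mol in a total volume of 0.06203 L.
[OH^-] = 0.001761/0.06203 = 0.02838 M, so pOH = 1.55 and pH = 14.00 - 1.55 = 12.45.

12.45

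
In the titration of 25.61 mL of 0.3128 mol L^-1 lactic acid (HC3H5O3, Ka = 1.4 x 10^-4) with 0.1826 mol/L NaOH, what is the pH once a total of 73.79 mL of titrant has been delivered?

n(acid) = 0.3128 x 0.02561 = 0.008011 mol; n(NaOH) added = 0.1826 x 0.07379 = 0.01347 mol.
Base is in excess by 0.01347 - 0.008011 = 0.005463 mol in a total volume of 0.09940 L.
[OH^-] = 0.005463/0.09940 = 0.05496 M, so pOH = 1.26 and pH = 14.00 - 1.26 = 12.74.

12.74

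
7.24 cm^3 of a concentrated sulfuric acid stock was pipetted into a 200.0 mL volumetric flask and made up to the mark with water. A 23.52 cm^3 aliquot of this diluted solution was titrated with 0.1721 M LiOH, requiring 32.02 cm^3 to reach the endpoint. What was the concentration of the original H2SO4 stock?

3.24 M

n(LiOH) = 0.1721 x 0.03202 = 0.005511 mol.
n(H2SO4) in the aliquot = 0.005511 x 1/2 = 0.002755 mol.
[diluted H2SO4] = 0.002755 / 0.02352 = 0.1171 M.
Dilution factor = 200.0/7.240 = 27.62, so [stock] = 0.1171 x 27.62 = 3.24 M.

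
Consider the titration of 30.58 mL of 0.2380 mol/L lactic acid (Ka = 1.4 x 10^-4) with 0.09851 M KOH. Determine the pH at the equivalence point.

n(HC3H5O3) = 0.2380 x 0.03058 = 0.007278 mol; V(KOH) at equivalence = 0.007278/0.09851 = 0.07388 L.
At equivalence all the acid is converted to C3H5O3-; total volume = 0.03058 + 0.07388 = 0.1045 L, so [C3H5O3-] = 0.007278/0.1045 = 0.06967 M.
Kb = Kw/Ka = 1.0e-14 / 1.4 x 10^-4 = 7.14e-11.
[OH^-] = sqrt(Kb x [C3H5O3-]) = sqrt(7.14e-11 x 0.06967) = 2.23e-6 M.
pOH = 5.65, so pH = 14.00 - 5.65 = 8.35.

8.35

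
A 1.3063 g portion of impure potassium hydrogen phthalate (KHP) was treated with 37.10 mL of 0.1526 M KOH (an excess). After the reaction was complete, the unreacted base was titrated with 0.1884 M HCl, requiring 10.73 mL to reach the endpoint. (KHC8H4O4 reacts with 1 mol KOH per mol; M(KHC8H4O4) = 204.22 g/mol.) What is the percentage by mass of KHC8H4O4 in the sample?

Total n(KOH) added = 0.1526 x 0.03710 = 0.005661 mol.
n(HCl) used = 0.1884 x 0.01073 = 0.002022 mol, which equals the excess n(KOH).
So n(KOH) consumed by the sample = 0.005661 - 0.002022 = 0.003640 mol.
n(KHC8H4O4) = 0.003640 / 1 = 0.003640 mol.
mass KHC8H4O4 = 0.003640 x 204.22 = 0.7433 g, so %KHC8H4O4 = 0.7433/1.3063 x 100 = 56.9%.

56.9%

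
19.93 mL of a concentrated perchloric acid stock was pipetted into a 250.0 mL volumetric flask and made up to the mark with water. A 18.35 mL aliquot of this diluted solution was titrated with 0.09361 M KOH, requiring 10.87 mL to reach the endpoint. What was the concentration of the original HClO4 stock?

n(KOH) = 0.09361 x 0.01087 = 0.001018 mol.
n(HClO4) in the aliquot = 0.001018 mol.
[diluted HClO4] = 0.001018 / 0.01835 = 0.05545 M.
Dilution factor = 250.0/19.93 = 12.54, so [stock] = 0.05545 x 12.54 = 0.696 M.

0.696 M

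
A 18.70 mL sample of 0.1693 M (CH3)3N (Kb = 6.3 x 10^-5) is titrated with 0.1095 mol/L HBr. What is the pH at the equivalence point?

n((CH3)3N) = 0.1693 x 0.01870 = 0.003166 mol; V(HBr) at equivalence = 0.003166/0.1095 = 0.02891 L.
At equivalence the base is fully converted to (CH3)3NH+; total volume = 0.04761 L, so [(CH3)3NH+] = 0.003166/0.04761 = 0.06649 M.
Ka((CH3)3NH+) = Kw/Kb = 1.0e-14 / 6.3 x 10^-5 = 1.59e-10.
[H^+] = sqrt(Ka x [(CH3)3NH+]) = sqrt(1.59e-10 x 0.06649) = 3.25e-6 M.
pH = -log(3.25e-6) = 5.49.

5.49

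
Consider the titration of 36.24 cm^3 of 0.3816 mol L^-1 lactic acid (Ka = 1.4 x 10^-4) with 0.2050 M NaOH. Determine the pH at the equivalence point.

8.49

n(HC3H5O3) = 0.3816 x 0.03624 = 0.01383 mol; V(NaOH) at equivalence = 0.01383/0.2050 = 0.06746 L.
At equivalence all the acid is converted to C3H5O3-; total volume = 0.03624 + 0.06746 = 0.1037 L, so [C3H5O3-] = 0.01383/0.1037 = 0.1334 M.
Kb = Kw/Ka = 1.0e-14 / 1.4 x 10^-4 = 7.14e-11.
[OH^-] = sqrt(Kb x [C3H5O3-]) = sqrt(7.14e-11 x 0.1334) = 3.09e-6 M.
pOH = 5.51, so pH = 14.00 - 5.51 = 8.49.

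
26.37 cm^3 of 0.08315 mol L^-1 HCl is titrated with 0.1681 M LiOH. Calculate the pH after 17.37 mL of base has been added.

12.22

n(acid) = 0.08315 x 0.02637 = 0.002193 mol; n(LiOH) added = 0.1681 x 0.01737 = 0.002920 mol.
Base is in excess by 0.002920 - 0.002193 = 0.0007272 mol in a total volume of 0.04374 L.
[OH^-] = 0.0007272/0.04374 = 0.01663 M, so pOH = 1.78 and pH = 14.00 - 1.78 = 12.22.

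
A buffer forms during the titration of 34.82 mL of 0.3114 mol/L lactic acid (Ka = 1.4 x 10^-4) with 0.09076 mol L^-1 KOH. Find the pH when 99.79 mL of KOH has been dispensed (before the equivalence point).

Initial n(HC3H5O3) = 0.3114 x 0.03482 = 0.01084 mol.
n(KOH) added = 0.09076 x 0.09979 = 0.009057 mol, converting that many moles of HC3H5O3 to C3H5O3-.
Remaining n(HC3H5O3) = 0.001786 mol; n(C3H5O3-) = 0.009057 mol.
By Henderson-Hasselbalch, pH = pKa + log([A^-]/[HA]) = 3.85 + log(0.009057/0.001786) = 3.85 + (+0.71) = 4.56.

4.56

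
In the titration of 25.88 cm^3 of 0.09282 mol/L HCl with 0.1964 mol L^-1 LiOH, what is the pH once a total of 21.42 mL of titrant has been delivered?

n(acid) = 0.09282 x 0.02588 = 0.002402 mol; n(LiOH) added = 0.1964 x 0.02142 = 0.004207 mol.
Base is in excess by 0.004207 - 0.002402 = 0.001805 mol in a total volume of 0.04730 L.
[OH^-] = 0.001805/0.04730 = 0.03815 M, so pOH = 1.42 and pH = 14.00 - 1.42 = 12.58.

12.58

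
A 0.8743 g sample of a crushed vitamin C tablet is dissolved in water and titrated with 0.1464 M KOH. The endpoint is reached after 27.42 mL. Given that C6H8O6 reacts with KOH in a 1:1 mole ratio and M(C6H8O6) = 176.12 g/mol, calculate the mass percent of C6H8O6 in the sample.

80.9%

n(KOH) = 0.1464 x 0.02742 = 0.004014 mol.
n(C6H8O6) = 0.004014 / 1 = 0.004014 mol.
mass of C6H8O6 = 0.004014 x 176.12 = 0.7070 g.
% purity = 0.7070 / 0.8743 x 100 = 80.9%.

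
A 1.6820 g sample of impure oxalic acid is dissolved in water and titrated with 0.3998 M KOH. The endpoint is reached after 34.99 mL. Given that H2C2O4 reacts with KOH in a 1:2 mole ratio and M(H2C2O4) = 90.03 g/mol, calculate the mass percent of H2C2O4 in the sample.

37.4%

n(KOH) = 0.3998 x 0.03499 = 0.01399 mol.
n(H2C2O4) = 0.01399 / 2 = 0.006995 mol.
mass of H2C2O4 = 0.006995 x 90.03 = 0.6297 g.
% purity = 0.6297 / 1.6820 x 100 = 37.4%.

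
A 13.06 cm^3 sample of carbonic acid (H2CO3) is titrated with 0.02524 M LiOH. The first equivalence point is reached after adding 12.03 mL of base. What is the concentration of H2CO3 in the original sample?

0.0232 M

n(LiOH) = 0.02524 x 0.01203 = 0.0003036 mol.
At the first equivalence point, 1 mol OH^- react per mol H2CO3, so n(H2CO3) = 0.0003036 / 1 = 0.0003036 mol.
[H2CO3] = 0.0003036 / 0.01306 L = 0.0232 M.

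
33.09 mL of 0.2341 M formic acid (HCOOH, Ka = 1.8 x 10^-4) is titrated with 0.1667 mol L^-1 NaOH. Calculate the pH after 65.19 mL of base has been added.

n(acid) = 0.2341 x 0.03309 = 0.007746 mol; n(NaOH) added = 0.1667 x 0.06519 = 0.01087 mol.
Base is in excess by 0.01087 - 0.007746 = 0.003121 mol in a total volume of 0.09828 L.
[OH^-] = 0.003121/0.09828 = 0.03175 M, so pOH = 1.50 and pH = 14.00 - 1.50 = 12.50.

12.50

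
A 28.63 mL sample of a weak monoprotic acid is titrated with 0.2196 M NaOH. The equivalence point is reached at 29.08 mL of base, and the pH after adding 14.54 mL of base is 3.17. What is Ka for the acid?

6.8 x 10^-4

14.54 mL is half of the equivalence volume, so this is the half-equivalence point where [HA] = [A^-].
At half-equivalence pH = pKa, so pKa = 3.17.
Ka = 10^(-3.17) = 6.8 x 10^-4.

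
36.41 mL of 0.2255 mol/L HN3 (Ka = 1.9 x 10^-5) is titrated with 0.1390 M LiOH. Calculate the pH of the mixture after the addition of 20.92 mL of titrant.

Initial n(HN3) = 0.2255 x 0.03641 = 0.008210 mol.
n(LiOH) added = 0.1390 x 0.02092 = 0.002908 mol, converting that many moles of HN3 to N3-.
Remaining n(HN3) = 0.005303 mol; n(N3-) = 0.002908 mol.
By Henderson-Hasselbalch, pH = pKa + log([A^-]/[HA]) = 4.72 + log(0.002908/0.005303) = 4.72 + (-0.26) = 4.46.

4.46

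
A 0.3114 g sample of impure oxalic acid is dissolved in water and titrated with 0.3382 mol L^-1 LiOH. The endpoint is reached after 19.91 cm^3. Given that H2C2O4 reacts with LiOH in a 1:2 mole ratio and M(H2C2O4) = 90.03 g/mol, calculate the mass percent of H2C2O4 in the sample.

n(LiOH) = 0.3382 x 0.01991 = 0.006734 mol.
n(H2C2O4) = 0.006734 / 2 = 0.003367 mol.
mass of H2C2O4 = 0.003367 x 90.03 = 0.3031 g.
% purity = 0.3031 / 0.3114 x 100 = 97.3%.

97.3%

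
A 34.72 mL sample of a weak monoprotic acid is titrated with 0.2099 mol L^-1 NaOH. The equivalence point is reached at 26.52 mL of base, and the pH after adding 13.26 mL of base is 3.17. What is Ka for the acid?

6.8 x 10^-4

13.26 mL is half of the equivalence volume, so this is the half-equivalence point where [HA] = [A^-].
At half-equivalence pH = pKa, so pKa = 3.17.
Ka = 10^(-3.17) = 6.8 x 10^-4.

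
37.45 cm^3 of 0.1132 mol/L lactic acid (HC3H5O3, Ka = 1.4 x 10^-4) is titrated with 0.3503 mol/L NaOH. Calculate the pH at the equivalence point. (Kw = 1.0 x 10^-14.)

8.39

n(HC3H5O3) = 0.1132 x 0.03745 = 0.004239 mol; V(NaOH) at equivalence = 0.004239/0.3503 = 0.01210 L.
At equivalence all the acid is converted to C3H5O3-; total volume = 0.03745 + 0.01210 = 0.04955 L, so [C3H5O3-] = 0.004239/0.04955 = 0.08555 M.
Kb = Kw/Ka = 1.0e-14 / 1.4 x 10^-4 = 7.14e-11.
[OH^-] = sqrt(Kb x [C3H5O3-]) = sqrt(7.14e-11 x 0.08555) = 2.47e-6 M.
pOH = 5.61, so pH = 14.00 - 5.61 = 8.39.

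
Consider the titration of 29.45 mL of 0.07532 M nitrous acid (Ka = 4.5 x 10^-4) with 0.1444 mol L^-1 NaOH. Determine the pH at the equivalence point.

n(HNO2) = 0.07532 x 0.02945 = 0.002218 mol; V(NaOH) at equivalence = 0.002218/0.1444 = 0.01536 L.
At equivalence all the acid is converted to NO2-; total volume = 0.02945 + 0.01536 = 0.04481 L, so [NO2-] = 0.002218/0.04481 = 0.04950 M.
Kb = Kw/Ka = 1.0e-14 / 4.5 x 10^-4 = 2.22e-11.
[OH^-] = sqrt(Kb x [NO2-]) = sqrt(2.22e-11 x 0.04950) = 1.05e-6 M.
pOH = 5.98, so pH = 14.00 - 5.98 = 8.02.

8.02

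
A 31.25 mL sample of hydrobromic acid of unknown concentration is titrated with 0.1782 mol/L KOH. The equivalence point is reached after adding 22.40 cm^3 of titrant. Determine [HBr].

0.128 M

n(KOH) delivered = 0.1782 x 0.02240 = 0.003992 mol.
For a 1:1 reaction, n(HBr) = 0.003992 mol.
[HBr] = 0.003992 mol / 0.03125 L = 0.128 M.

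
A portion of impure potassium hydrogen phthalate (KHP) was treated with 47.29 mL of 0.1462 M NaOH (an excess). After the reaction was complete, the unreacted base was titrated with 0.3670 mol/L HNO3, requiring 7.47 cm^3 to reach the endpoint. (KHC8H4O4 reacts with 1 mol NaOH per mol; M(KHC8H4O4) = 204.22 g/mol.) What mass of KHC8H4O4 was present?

Total n(NaOH) added = 0.1462 x 0.04729 = 0.006914 mol.
n(HNO3) used = 0.3670 x 0.007470 = 0.002741 mol, which equals the excess n(NaOH).
So n(NaOH) consumed by the sample = 0.006914 - 0.002741 = 0.004172 mol.
n(KHC8H4O4) = 0.004172 / 1 = 0.004172 mol.
mass = 0.004172 mol x 204.22 g/mol = 0.852 g.

0.852 g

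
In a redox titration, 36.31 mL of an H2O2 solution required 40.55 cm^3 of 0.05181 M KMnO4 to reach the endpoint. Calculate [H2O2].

n(KMnO4) = 0.05181 x 0.04055 = 0.002101 mol.
From the balanced equation, 2 mol KMnO4 reacts with 5 mol H2O2, so n(H2O2) = 0.002101 x 5/2 = 0.005252 mol.
[H2O2] = 0.005252 / 0.03631 L = 0.145 M.

0.145 M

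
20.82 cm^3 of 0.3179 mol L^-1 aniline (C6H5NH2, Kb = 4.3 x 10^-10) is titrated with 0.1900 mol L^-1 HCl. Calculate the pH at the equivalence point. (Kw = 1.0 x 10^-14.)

2.78

n(C6H5NH2) = 0.3179 x 0.02082 = 0.006619 mol; V(HCl) at equivalence = 0.006619/0.1900 = 0.03484 L.
At equivalence the base is fully converted to C6H5NH3+; total volume = 0.05566 L, so [C6H5NH3+] = 0.006619/0.05566 = 0.1189 M.
Ka(C6H5NH3+) = Kw/Kb = 1.0e-14 / 4.3 x 10^-10 = 2.33e-5.
[H^+] = sqrt(Ka x [C6H5NH3+]) = sqrt(2.33e-5 x 0.1189) = 0.00166 M.
pH = -log(0.00166) = 2.78.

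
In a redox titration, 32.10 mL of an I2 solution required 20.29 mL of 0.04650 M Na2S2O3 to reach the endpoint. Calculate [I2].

n(Na2S2O3) = 0.04650 x 0.02029 = 0.0009435 mol.
From the balanced equation, 2 mol Na2S2O3 reacts with 1 mol I2, so n(I2) = 0.0009435 x 1/2 = 0.0004717 mol.
[I2] = 0.0004717 / 0.03210 L = 0.0147 M.

0.0147 M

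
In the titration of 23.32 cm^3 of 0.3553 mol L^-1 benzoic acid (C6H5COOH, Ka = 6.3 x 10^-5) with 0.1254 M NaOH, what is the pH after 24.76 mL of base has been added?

Initial n(C6H5COOH) = 0.3553 x 0.02332 = 0.008286 mol.
n(NaOH) added = 0.1254 x 0.02476 = 0.003105 mol, converting that many moles of C6H5COOH to C6H5COO-.
Remaining n(C6H5COOH) = 0.005181 mol; n(C6H5COO-) = 0.003105 mol.
By Henderson-Hasselbalch, pH = pKa + log([A^-]/[HA]) = 4.20 + log(0.003105/0.005181) = 4.20 + (-0.22) = 3.98.

3.98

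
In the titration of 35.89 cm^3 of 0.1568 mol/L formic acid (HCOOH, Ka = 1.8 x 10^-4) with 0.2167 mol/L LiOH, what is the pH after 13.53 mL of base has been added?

3.78

Initial n(HCOOH) = 0.1568 x 0.03589 = 0.005628 mol.
n(LiOH) added = 0.2167 x 0.01353 = 0.002932 mol, converting that many moles of HCOOH to HCOO-.
Remaining n(HCOOH) = 0.002696 mol; n(HCOO-) = 0.002932 mol.
By Henderson-Hasselbalch, pH = pKa + log([A^-]/[HA]) = 3.74 + log(0.002932/0.002696) = 3.74 + (+0.04) = 3.78.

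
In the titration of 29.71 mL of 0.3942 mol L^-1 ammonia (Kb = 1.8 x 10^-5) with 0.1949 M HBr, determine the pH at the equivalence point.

5.07

n(NH3) = 0.3942 x 0.02971 = 0.01171 mol; V(HBr) at equivalence = 0.01171/0.1949 = 0.06009 L.
At equivalence the base is fully converted to NH4+; total volume = 0.08980 L, so [NH4+] = 0.01171/0.08980 = 0.1304 M.
Ka(NH4+) = Kw/Kb = 1.0e-14 / 1.8 x 10^-5 = 5.56e-10.
[H^+] = sqrt(Ka x [NH4+]) = sqrt(5.56e-10 x 0.1304) = 8.51e-6 M.
pH = -log(8.51e-6) = 5.07.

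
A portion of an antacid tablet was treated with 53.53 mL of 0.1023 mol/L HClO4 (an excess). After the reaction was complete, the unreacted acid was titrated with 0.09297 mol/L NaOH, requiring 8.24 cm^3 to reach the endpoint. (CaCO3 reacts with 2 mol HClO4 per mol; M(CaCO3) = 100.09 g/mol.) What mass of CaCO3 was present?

Total n(HClO4) added = 0.1023 x 0.05353 = 0.005476 mol.
n(NaOH) used = 0.09297 x 0.008240 = 0.0007661 mol, which equals the excess n(HClO4).
So n(HClO4) consumed by the sample = 0.005476 - 0.0007661 = 0.004710 mol.
n(CaCO3) = 0.004710 / 2 = 0.002355 mol.
mass = 0.002355 mol x 100.09 g/mol = 0.236 g.

0.236 g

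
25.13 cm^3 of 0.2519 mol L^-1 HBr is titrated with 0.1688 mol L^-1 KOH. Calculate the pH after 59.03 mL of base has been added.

12.64

n(acid) = 0.2519 x 0.02513 = 0.006330 mol; n(KOH) added = 0.1688 x 0.05903 = 0.009964 mol.
Base is in excess by 0.009964 - 0.006330 = 0.003634 mol in a total volume of 0.08416 L.
[OH^-] = 0.003634/0.08416 = 0.04318 M, so pOH = 1.36 and pH = 14.00 - 1.36 = 12.64.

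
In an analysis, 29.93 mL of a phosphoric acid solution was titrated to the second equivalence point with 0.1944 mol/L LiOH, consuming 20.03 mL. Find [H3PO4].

0.0650 M

n(LiOH) = 0.1944 x 0.02003 = 0.003894 mol.
At the second equivalence point, 2 mol OH^- react per mol H3PO4, so n(H3PO4) = 0.003894 / 2 = 0.001947 mol.
[H3PO4] = 0.001947 / 0.02993 L = 0.0650 M.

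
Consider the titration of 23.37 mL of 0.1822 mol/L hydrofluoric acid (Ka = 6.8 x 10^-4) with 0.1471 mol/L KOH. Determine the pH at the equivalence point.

n(HF) = 0.1822 x 0.02337 = 0.004258 mol; V(KOH) at equivalence = 0.004258/0.1471 = 0.02895 L.
At equivalence all the acid is converted to F-; total volume = 0.02337 + 0.02895 = 0.05232 L, so [F-] = 0.004258/0.05232 = 0.08139 M.
Kb = Kw/Ka = 1.0e-14 / 6.8 x 10^-4 = 1.47e-11.
[OH^-] = sqrt(Kb x [F-]) = sqrt(1.47e-11 x 0.08139) = 1.09e-6 M.
pOH = 5.96, so pH = 14.00 - 5.96 = 8.04.

8.04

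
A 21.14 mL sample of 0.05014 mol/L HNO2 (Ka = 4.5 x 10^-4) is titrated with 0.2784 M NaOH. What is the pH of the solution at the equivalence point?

n(HNO2) = 0.05014 x 0.02114 = 0.001060 mol; V(NaOH) at equivalence = 0.001060/0.2784 = 0.003807 L.
At equivalence all the acid is converted to NO2-; total volume = 0.02114 + 0.003807 = 0.02495 L, so [NO2-] = 0.001060/0.02495 = 0.04249 M.
Kb = Kw/Ka = 1.0e-14 / 4.5 x 10^-4 = 2.22e-11.
[OH^-] = sqrt(Kb x [NO2-]) = sqrt(2.22e-11 x 0.04249) = 9.72e-7 M.
pOH = 6.01, so pH = 14.00 - 6.01 = 7.99.

7.99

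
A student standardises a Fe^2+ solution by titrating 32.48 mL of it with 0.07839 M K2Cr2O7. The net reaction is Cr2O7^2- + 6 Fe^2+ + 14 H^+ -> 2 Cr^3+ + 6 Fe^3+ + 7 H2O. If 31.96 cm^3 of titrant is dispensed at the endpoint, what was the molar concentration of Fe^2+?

n(K2Cr2O7) = 0.07839 x 0.03196 = 0.002505 mol.
From the balanced equation, 1 mol K2Cr2O7 reacts with 6 mol Fe^2+, so n(Fe^2+) = 0.002505 x 6/1 = 0.01503 mol.
[Fe^2+] = 0.01503 / 0.03248 L = 0.463 M.

0.463 M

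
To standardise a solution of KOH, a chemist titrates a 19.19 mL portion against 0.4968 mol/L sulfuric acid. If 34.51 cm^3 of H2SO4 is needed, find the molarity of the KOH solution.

n(H2SO4) delivered = 0.4968 x 0.03451 = 0.01714 mol.
The reaction is 2 KOH + 1 H2SO4, so n(KOH) = 0.01714 x 2/1 = 0.03429 mol.
[KOH] = 0.03429 mol / 0.01919 L = 1.79 M.

1.79 M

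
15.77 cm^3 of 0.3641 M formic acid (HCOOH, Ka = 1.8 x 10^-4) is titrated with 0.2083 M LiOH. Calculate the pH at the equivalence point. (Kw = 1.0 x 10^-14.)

8.43

n(HCOOH) = 0.3641 x 0.01577 = 0.005742 mol; V(LiOH) at equivalence = 0.005742/0.2083 = 0.02757 L.
At equivalence all the acid is converted to HCOO-; total volume = 0.01577 + 0.02757 = 0.04334 L, so [HCOO-] = 0.005742/0.04334 = 0.1325 M.
Kb = Kw/Ka = 1.0e-14 / 1.8 x 10^-4 = 5.56e-11.
[OH^-] = sqrt(Kb x [HCOO-]) = sqrt(5.56e-11 x 0.1325) = 2.71e-6 M.
pOH = 5.57, so pH = 14.00 - 5.57 = 8.43.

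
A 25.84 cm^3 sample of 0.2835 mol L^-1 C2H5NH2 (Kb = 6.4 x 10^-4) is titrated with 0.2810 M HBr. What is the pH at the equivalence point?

5.83

n(C2H5NH2) = 0.2835 x 0.02584 = 0.007326 mol; V(HBr) at equivalence = 0.007326/0.2810 = 0.02607 L.
At equivalence the base is fully converted to C2H5NH3+; total volume = 0.05191 L, so [C2H5NH3+] = 0.007326/0.05191 = 0.1411 M.
Ka(C2H5NH3+) = Kw/Kb = 1.0e-14 / 6.4 x 10^-4 = 1.56e-11.
[H^+] = sqrt(Ka x [C2H5NH3+]) = sqrt(1.56e-11 x 0.1411) = 1.48e-6 M.
pH = -log(1.48e-6) = 5.83.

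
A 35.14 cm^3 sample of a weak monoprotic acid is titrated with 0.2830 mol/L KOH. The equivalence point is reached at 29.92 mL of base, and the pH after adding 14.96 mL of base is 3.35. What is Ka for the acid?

4.5 x 10^-4

14.96 mL is half of the equivalence volume, so this is the half-equivalence point where [HA] = [A^-].
At half-equivalence pH = pKa, so pKa = 3.35.
Ka = 10^(-3.35) = 4.5 x 10^-4.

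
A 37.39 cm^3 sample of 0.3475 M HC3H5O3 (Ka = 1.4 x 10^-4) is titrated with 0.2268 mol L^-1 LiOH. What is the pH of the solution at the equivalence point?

n(HC3H5O3) = 0.3475 x 0.03739 = 0.01299 mol; V(LiOH) at equivalence = 0.01299/0.2268 = 0.05729 L.
At equivalence all the acid is converted to C3H5O3-; total volume = 0.03739 + 0.05729 = 0.09468 L, so [C3H5O3-] = 0.01299/0.09468 = 0.1372 M.
Kb = Kw/Ka = 1.0e-14 / 1.4 x 10^-4 = 7.14e-11.
[OH^-] = sqrt(Kb x [C3H5O3-]) = sqrt(7.14e-11 x 0.1372) = 3.13e-6 M.
pOH = 5.50, so pH = 14.00 - 5.50 = 8.50.

8.50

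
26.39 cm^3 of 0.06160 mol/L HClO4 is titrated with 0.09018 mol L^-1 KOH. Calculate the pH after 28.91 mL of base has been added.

12.25

n(acid) = 0.06160 x 0.02639 = 0.001626 mol; n(KOH) added = 0.09018 x 0.02891 = 0.002607 mol.
Base is in excess by 0.002607 - 0.001626 = 0.0009815 mol in a total volume of 0.05530 L.
[OH^-] = 0.0009815/0.05530 = 0.01775 M, so pOH = 1.75 and pH = 14.00 - 1.75 = 12.25.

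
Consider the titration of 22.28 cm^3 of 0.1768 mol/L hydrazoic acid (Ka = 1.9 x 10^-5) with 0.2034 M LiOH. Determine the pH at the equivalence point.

8.85

n(HN3) = 0.1768 x 0.02228 = 0.003939 mol; V(LiOH) at equivalence = 0.003939/0.2034 = 0.01937 L.
At equivalence all the acid is converted to N3-; total volume = 0.02228 + 0.01937 = 0.04165 L, so [N3-] = 0.003939/0.04165 = 0.09458 M.
Kb = Kw/Ka = 1.0e-14 / 1.9 x 10^-5 = 5.26e-10.
[OH^-] = sqrt(Kb x [N3-]) = sqrt(5.26e-10 x 0.09458) = 7.06e-6 M.
pOH = 5.15, so pH = 14.00 - 5.15 = 8.85.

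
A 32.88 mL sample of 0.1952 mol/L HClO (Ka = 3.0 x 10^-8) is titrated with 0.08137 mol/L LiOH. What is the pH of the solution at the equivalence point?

n(HClO) = 0.1952 x 0.03288 = 0.006418 mol; V(LiOH) at equivalence = 0.006418/0.08137 = 0.07888 L.
At equivalence all the acid is converted to ClO-; total volume = 0.03288 + 0.07888 = 0.1118 L, so [ClO-] = 0.006418/0.1118 = 0.05743 M.
Kb = Kw/Ka = 1.0e-14 / 3.0 x 10^-8 = 3.33e-7.
[OH^-] = sqrt(Kb x [ClO-]) = sqrt(3.33e-7 x 0.05743) = 0.000138 M.
pOH = 3.86, so pH = 14.00 - 3.86 = 10.14.

10.14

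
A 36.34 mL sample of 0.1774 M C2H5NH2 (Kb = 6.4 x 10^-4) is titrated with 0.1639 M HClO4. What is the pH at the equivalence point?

5.94

n(C2H5NH2) = 0.1774 x 0.03634 = 0.006447 mol; V(HClO4) at equivalence = 0.006447/0.1639 = 0.03933 L.
At equivalence the base is fully converted to C2H5NH3+; total volume = 0.07567 L, so [C2H5NH3+] = 0.006447/0.07567 = 0.08519 M.
Ka(C2H5NH3+) = Kw/Kb = 1.0e-14 / 6.4 x 10^-4 = 1.56e-11.
[H^+] = sqrt(Ka x [C2H5NH3+]) = sqrt(1.56e-11 x 0.08519) = 1.15e-6 M.
pH = -log(1.15e-6) = 5.94.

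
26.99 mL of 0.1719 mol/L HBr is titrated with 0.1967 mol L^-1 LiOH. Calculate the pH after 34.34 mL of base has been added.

12.54

n(acid) = 0.1719 x 0.02699 = 0.004640 mol; n(LiOH) added = 0.1967 x 0.03434 = 0.006755 mol.
Base is in excess by 0.006755 - 0.004640 = 0.002115 mol in a total volume of 0.06133 L.
[OH^-] = 0.002115/0.06133 = 0.03449 M, so pOH = 1.46 and pH = 14.00 - 1.46 = 12.54.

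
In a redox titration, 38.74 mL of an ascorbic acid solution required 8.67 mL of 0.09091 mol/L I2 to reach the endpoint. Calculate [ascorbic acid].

n(I2) = 0.09091 x 0.008670 = 0.0007882 mol.
From the balanced equation, 1 mol I2 reacts with 1 mol ascorbic acid, so n(ascorbic acid) = 0.0007882 x 1/1 = 0.0007882 mol.
[ascorbic acid] = 0.0007882 / 0.03874 L = 0.0203 M.

0.0203 M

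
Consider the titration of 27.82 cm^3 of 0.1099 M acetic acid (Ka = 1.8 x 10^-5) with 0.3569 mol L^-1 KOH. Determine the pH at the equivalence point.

n(CH3COOH) = 0.1099 x 0.02782 = 0.003057 mol; V(KOH) at equivalence = 0.003057/0.3569 = 0.008567 L.
At equivalence all the acid is converted to CH3COO-; total volume = 0.02782 + 0.008567 = 0.03639 L, so [CH3COO-] = 0.003057/0.03639 = 0.08403 M.
Kb = Kw/Ka = 1.0e-14 / 1.8 x 10^-5 = 5.56e-10.
[OH^-] = sqrt(Kb x [CH3COO-]) = sqrt(5.56e-10 x 0.08403) = 6.83e-6 M.
pOH = 5.17, so pH = 14.00 - 5.17 = 8.83.

8.83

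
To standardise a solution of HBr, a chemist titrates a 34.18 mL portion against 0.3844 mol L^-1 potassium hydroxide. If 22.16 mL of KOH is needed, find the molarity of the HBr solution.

n(KOH) delivered = 0.3844 x 0.02216 = 0.008518 mol.
For a 1:1 reaction, n(HBr) = 0.008518 mol.
[HBr] = 0.008518 mol / 0.03418 L = 0.249 M.

0.249 M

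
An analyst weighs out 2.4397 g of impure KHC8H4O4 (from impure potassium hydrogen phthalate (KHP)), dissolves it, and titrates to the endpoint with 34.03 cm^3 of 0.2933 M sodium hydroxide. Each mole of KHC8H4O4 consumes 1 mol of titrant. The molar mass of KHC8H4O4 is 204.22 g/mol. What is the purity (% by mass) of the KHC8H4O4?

83.5%

n(NaOH) = 0.2933 x 0.03403 = 0.009981 mol.
n(KHC8H4O4) = 0.009981 / 1 = 0.009981 mol.
mass of KHC8H4O4 = 0.009981 x 204.22 = 2.038 g.
% purity = 2.038 / 2.4397 x 100 = 83.5%.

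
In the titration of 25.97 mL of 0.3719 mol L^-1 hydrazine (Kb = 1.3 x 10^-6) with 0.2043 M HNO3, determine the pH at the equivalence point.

4.50

n(N2H4) = 0.3719 x 0.02597 = 0.009658 mol; V(HNO3) at equivalence = 0.009658/0.2043 = 0.04727 L.
At equivalence the base is fully converted to N2H5+; total volume = 0.07324 L, so [N2H5+] = 0.009658/0.07324 = 0.1319 M.
Ka(N2H5+) = Kw/Kb = 1.0e-14 / 1.3 x 10^-6 = 7.69e-9.
[H^+] = sqrt(Ka x [N2H5+]) = sqrt(7.69e-9 x 0.1319) = 3.18e-5 M.
pH = -log(3.18e-5) = 4.50.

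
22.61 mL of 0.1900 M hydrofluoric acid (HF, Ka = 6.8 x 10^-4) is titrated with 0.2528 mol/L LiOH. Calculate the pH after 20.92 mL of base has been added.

n(acid) = 0.1900 x 0.02261 = 0.004296 mol; n(LiOH) added = 0.2528 x 0.02092 = 0.005289 mol.
Base is in excess by 0.005289 - 0.004296 = 0.0009927 mol in a total volume of 0.04353 L.
[OH^-] = 0.0009927/0.04353 = 0.02280 M, so pOH = 1.64 and pH = 14.00 - 1.64 = 12.36.

12.36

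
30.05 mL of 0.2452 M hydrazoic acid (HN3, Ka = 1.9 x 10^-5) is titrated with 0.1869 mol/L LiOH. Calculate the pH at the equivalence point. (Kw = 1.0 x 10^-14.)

n(HN3) = 0.2452 x 0.03005 = 0.007368 mol; V(LiOH) at equivalence = 0.007368/0.1869 = 0.03942 L.
At equivalence all the acid is converted to N3-; total volume = 0.03005 + 0.03942 = 0.06947 L, so [N3-] = 0.007368/0.06947 = 0.1061 M.
Kb = Kw/Ka = 1.0e-14 / 1.9 x 10^-5 = 5.26e-10.
[OH^-] = sqrt(Kb x [N3-]) = sqrt(5.26e-10 x 0.1061) = 7.47e-6 M.
pOH = 5.13, so pH = 14.00 - 5.13 = 8.87.

8.87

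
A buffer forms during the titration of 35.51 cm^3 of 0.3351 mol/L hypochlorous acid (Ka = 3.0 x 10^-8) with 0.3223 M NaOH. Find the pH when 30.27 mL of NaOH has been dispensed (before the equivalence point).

Initial n(HClO) = 0.3351 x 0.03551 = 0.01190 mol.
n(NaOH) added = 0.3223 x 0.03027 = 0.009756 mol, converting that many moles of HClO to ClO-.
Remaining n(HClO) = 0.002143 mol; n(ClO-) = 0.009756 mol.
By Henderson-Hasselbalch, pH = pKa + log([A^-]/[HA]) = 7.52 + log(0.009756/0.002143) = 7.52 + (+0.66) = 8.18.

8.18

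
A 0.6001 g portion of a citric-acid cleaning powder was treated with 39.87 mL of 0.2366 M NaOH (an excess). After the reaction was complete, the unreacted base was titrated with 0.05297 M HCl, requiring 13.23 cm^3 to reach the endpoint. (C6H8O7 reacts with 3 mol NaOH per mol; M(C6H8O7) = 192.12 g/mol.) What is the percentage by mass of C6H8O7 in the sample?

93.2%

Total n(NaOH) added = 0.2366 x 0.03987 = 0.009433 mol.
n(HCl) used = 0.05297 x 0.01323 = 0.0007008 mol, which equals the excess n(NaOH).
So n(NaOH) consumed by the sample = 0.009433 - 0.0007008 = 0.008732 mol.
n(C6H8O7) = 0.008732 / 3 = 0.002911 mol.
mass C6H8O7 = 0.002911 x 192.12 = 0.5592 g, so %C6H8O7 = 0.5592/0.6001 x 100 = 93.2%.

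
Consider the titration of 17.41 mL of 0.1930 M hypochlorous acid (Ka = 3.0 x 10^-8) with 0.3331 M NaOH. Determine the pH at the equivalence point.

10.30

n(HClO) = 0.1930 x 0.01741 = 0.003360 mol; V(NaOH) at equivalence = 0.003360/0.3331 = 0.01009 L.
At equivalence all the acid is converted to ClO-; total volume = 0.01741 + 0.01009 = 0.02750 L, so [ClO-] = 0.003360/0.02750 = 0.1222 M.
Kb = Kw/Ka = 1.0e-14 / 3.0 x 10^-8 = 3.33e-7.
[OH^-] = sqrt(Kb x [ClO-]) = sqrt(3.33e-7 x 0.1222) = 0.000202 M.
pOH = 3.70, so pH = 14.00 - 3.70 = 10.30.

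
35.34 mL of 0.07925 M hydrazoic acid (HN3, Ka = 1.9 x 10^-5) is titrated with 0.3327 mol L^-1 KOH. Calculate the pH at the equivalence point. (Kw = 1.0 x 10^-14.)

n(HN3) = 0.07925 x 0.03534 = 0.002801 mol; V(KOH) at equivalence = 0.002801/0.3327 = 0.008418 L.
At equivalence all the acid is converted to N3-; total volume = 0.03534 + 0.008418 = 0.04376 L, so [N3-] = 0.002801/0.04376 = 0.06400 M.
Kb = Kw/Ka = 1.0e-14 / 1.9 x 10^-5 = 5.26e-10.
[OH^-] = sqrt(Kb x [N3-]) = sqrt(5.26e-10 x 0.06400) = 5.80e-6 M.
pOH = 5.24, so pH = 14.00 - 5.24 = 8.76.

8.76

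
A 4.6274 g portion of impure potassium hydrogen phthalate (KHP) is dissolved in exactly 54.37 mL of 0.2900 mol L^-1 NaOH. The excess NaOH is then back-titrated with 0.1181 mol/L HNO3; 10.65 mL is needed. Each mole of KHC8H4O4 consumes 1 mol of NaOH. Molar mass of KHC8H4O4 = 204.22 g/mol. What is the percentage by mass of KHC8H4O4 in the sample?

64.0%

Total n(NaOH) added = 0.2900 x 0.05437 = 0.01577 mol.
n(HNO3) used = 0.1181 x 0.01065 = 0.001258 mol, which equals the excess n(NaOH).
So n(NaOH) consumed by the sample = 0.01577 - 0.001258 = 0.01451 mol.
n(KHC8H4O4) = 0.01451 / 1 = 0.01451 mol.
mass KHC8H4O4 = 0.01451 x 204.22 = 2.963 g, so %KHC8H4O4 = 2.963/4.6274 x 100 = 64.0%.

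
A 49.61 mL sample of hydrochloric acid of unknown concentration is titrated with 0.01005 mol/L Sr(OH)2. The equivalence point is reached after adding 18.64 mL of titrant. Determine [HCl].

n(Sr(OH)2) delivered = 0.01005 x 0.01864 = 0.0001873 mol.
The reaction is 2 HCl + 1 Sr(OH)2, so n(HCl) = 0.0001873 x 2/1 = 0.0003747 mol.
[HCl] = 0.0003747 mol / 0.04961 L = 0.00755 M.

0.00755 M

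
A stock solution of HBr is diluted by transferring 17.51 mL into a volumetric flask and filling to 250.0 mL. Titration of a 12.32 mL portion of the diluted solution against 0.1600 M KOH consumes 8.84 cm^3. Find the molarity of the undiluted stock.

n(KOH) = 0.1600 x 0.008840 = 0.001414 mol.
n(HBr) in the aliquot = 0.001414 mol.
[diluted HBr] = 0.001414 / 0.01232 = 0.1148 M.
Dilution factor = 250.0/17.51 = 14.28, so [stock] = 0.1148 x 14.28 = 1.64 M.

1.64 M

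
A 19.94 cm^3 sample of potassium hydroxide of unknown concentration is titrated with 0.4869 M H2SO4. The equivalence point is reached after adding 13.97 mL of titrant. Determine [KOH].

n(H2SO4) delivered = 0.4869 x 0.01397 = 0.006802 mol.
The reaction is 2 KOH + 1 H2SO4, so n(KOH) = 0.006802 x 2/1 = 0.01360 mol.
[KOH] = 0.01360 mol / 0.01994 L = 0.682 M.

0.682 M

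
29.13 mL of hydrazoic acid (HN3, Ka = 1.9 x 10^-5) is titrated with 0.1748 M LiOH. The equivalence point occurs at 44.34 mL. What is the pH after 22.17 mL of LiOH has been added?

22.17 mL is exactly half the equivalence volume (44.34/2), i.e. the half-equivalence point.
There, n(HA) = n(A^-), so pH = pKa = -log(1.9 x 10^-5) = 4.72.

4.72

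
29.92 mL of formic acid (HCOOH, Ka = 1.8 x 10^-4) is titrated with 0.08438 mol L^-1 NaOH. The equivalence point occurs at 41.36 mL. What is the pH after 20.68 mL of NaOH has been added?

20.68 mL is exactly half the equivalence volume (41.36/2), i.e. the half-equivalence point.
There, n(HA) = n(A^-), so pH = pKa = -log(1.8 x 10^-4) = 3.74.

3.74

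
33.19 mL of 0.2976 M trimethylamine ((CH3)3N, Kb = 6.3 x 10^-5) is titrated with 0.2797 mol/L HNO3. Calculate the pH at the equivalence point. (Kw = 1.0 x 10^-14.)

5.32

n((CH3)3N) = 0.2976 x 0.03319 = 0.009877 mol; V(HNO3) at equivalence = 0.009877/0.2797 = 0.03531 L.
At equivalence the base is fully converted to (CH3)3NH+; total volume = 0.06850 L, so [(CH3)3NH+] = 0.009877/0.06850 = 0.1442 M.
Ka((CH3)3NH+) = Kw/Kb = 1.0e-14 / 6.3 x 10^-5 = 1.59e-10.
[H^+] = sqrt(Ka x [(CH3)3NH+]) = sqrt(1.59e-10 x 0.1442) = 4.78e-6 M.
pH = -log(4.78e-6) = 5.32.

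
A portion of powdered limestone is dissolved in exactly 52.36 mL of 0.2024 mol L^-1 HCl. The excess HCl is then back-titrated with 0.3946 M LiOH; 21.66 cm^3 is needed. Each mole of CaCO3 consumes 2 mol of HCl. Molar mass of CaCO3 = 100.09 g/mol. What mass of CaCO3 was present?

0.103 g

Total n(HCl) added = 0.2024 x 0.05236 = 0.01060 mol.
n(LiOH) used = 0.3946 x 0.02166 = 0.008547 mol, which equals the excess n(HCl).
So n(HCl) consumed by the sample = 0.01060 - 0.008547 = 0.002051 mol.
n(CaCO3) = 0.002051 / 2 = 0.001025 mol.
mass = 0.001025 mol x 100.09 g/mol = 0.103 g.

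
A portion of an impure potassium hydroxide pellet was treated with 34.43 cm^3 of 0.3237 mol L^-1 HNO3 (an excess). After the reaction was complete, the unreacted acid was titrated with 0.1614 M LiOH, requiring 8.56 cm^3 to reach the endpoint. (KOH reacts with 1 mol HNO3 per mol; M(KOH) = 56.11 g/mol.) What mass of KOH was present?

Total n(HNO3) added = 0.3237 x 0.03443 = 0.01114 mol.
n(LiOH) used = 0.1614 x 0.008560 = 0.001382 mol, which equals the excess n(HNO3).
So n(HNO3) consumed by the sample = 0.01114 - 0.001382 = 0.009763 mol.
n(KOH) = 0.009763 / 1 = 0.009763 mol.
mass = 0.009763 mol x 56.11 g/mol = 0.548 g.

0.548 g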